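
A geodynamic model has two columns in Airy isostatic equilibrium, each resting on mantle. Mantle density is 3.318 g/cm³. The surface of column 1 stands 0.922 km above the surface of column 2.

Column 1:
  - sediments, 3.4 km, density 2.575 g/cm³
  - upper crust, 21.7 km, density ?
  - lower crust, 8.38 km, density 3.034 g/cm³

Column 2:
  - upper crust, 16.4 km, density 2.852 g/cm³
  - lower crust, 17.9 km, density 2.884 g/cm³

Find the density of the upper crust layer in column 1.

2.69 g/cm³

Take the compensation level at the base of the deeper column (depth z_c below the surface of column 1) and equate Σ ρ_i t_i down to z_c; mantle fills any gap and the z_c terms cancel.
Column 1: 3.4×2.575 + 21.7×ρ + 8.38×3.034 + (z_c − 33.48)×3.318
Column 2: 0.922×0 + 16.4×2.852 + 17.9×2.884 + (z_c − 0.922 − 34.3)×3.318
The z_c×3.318 term appears on both sides and cancels. Collect the known terms of each column as K = Σ(ρt)_known − 3.318 × (depth of known layers): K_1 = 34.17992 − 3.318×33.48 = −76.90672; K_2 = 98.3964 − 3.318×(0.922 + 34.3) = −18.470196.
Balance: K_1 + 21.7×ρ = K_2, so ρ = (K_2 − K_1)/21.7 = 58.4365/21.7 = 2.69 g/cm³.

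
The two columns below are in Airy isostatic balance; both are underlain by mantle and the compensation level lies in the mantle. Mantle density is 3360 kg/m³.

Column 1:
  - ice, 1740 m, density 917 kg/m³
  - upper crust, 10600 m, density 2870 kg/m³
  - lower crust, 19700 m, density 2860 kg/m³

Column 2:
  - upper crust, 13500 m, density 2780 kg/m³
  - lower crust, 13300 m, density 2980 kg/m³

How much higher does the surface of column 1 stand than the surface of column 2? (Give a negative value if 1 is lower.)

For any compensation level in the mantle, the mantle terms cancel and isostasy reduces to e = (Σt_1 − Σt_2) − (Σ(ρt)_1 − Σ(ρt)_2) / ρ_m.
Σt_1 = 32040 m; Σt_2 = 26800 m; Σ(ρt)_1 = 88359580; Σ(ρt)_2 = 77164000 (in m·kg/m³).
e = (32040 − 26800) − (88359580 − 77164000) / 3360 = 1910 m.

1910 m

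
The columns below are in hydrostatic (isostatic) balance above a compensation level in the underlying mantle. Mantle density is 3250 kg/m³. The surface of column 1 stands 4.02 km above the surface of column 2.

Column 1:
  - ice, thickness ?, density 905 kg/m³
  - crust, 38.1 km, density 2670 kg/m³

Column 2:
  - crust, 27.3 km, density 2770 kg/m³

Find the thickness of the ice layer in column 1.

1.74 km

Take the compensation level at the base of the deeper column (depth z_c below the surface of column 1) and equate Σ ρ_i t_i down to z_c; mantle fills any gap and the z_c terms cancel.
Column 1: x×905 + 38.1×2670 + (z_c − 38.1 − x)×3250
Column 2: 4.02×0 + 27.3×2770 + (z_c − 4.02 − 27.3)×3250
The z_c×3250 term appears on both sides and cancels. Collect the known terms of each column as K = Σ(ρt)_known − 3250 × (depth of known layers): K_1 = 101727 − 3250×38.1 = −22098; K_2 = 75621 − 3250×(4.02 + 27.3) = −26169.
Balance: K_1 − x×(3250 − 905) = K_2, so x = (K_1 − K_2)/(3250 − 905) = 4071/2345 = 1.74 km.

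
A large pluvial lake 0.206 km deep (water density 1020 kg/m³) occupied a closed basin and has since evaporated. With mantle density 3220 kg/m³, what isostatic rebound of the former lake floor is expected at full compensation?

u = d ρ_w/ρ_m = 0.206 km × 1020/3220 = 0.0653 km.

0.0653 km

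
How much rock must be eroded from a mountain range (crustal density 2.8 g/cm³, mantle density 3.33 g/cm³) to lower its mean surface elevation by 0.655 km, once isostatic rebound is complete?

Net drop Δ = e − u = e − e ρ_c/ρ_m = e (ρ_m − ρ_c)/ρ_m.
e = Δ ρ_m/(ρ_m − ρ_c) = 0.655 km × 3.33/0.53 = 4.12 km.

4.12 km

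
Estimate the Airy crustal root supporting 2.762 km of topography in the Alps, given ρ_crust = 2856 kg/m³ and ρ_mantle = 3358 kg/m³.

15.7 km

Equating mass per unit area of the two columns: the weight of the topography is balanced by the buoyancy of the root, ρ_c h = (ρ_m − ρ_c) r.
r = h · ρ_c / (ρ_m − ρ_c) = 2.762 km × 2856 / (3358 − 2856) = 15.7 km.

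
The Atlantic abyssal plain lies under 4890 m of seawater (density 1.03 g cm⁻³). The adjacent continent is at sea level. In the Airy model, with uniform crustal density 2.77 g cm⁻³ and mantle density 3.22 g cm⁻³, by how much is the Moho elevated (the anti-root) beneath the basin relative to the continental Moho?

For local isostatic compensation: replacing crust with seawater at the top is compensated by replacing crust with mantle at the base: d (ρ_c − ρ_w) = a (ρ_m − ρ_c).
a = d (ρ_c − ρ_w)/(ρ_m − ρ_c) = 4890 m × 1.74/0.45 = 18900 m.

18900 m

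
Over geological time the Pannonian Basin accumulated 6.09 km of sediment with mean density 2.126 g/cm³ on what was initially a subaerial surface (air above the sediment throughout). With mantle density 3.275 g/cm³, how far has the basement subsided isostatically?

3.95 km

Subaerial load: s = t ρ_sed / ρ_m = 6.09 km × 2.126/3.275 = 3.95 km.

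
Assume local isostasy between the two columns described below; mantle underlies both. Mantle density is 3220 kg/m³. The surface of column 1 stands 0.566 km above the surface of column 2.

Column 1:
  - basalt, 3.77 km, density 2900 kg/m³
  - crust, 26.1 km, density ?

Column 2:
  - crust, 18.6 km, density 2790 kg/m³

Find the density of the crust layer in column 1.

2890 kg/m³

Take the compensation level at the base of the deeper column (depth z_c below the surface of column 1) and equate Σ ρ_i t_i down to z_c; mantle fills any gap and the z_c terms cancel.
Column 1: 3.77×2900 + 26.1×ρ + (z_c − 29.87)×3220
Column 2: 0.566×0 + 18.6×2790 + (z_c − 0.566 − 18.6)×3220
The z_c×3220 term appears on both sides and cancels. Collect the known terms of each column as K = Σ(ρt)_known − 3220 × (depth of known layers): K_1 = 10933 − 3220×29.87 = −85248.4; K_2 = 51894 − 3220×(0.566 + 18.6) = −9820.52.
Balance: K_1 + 26.1×ρ = K_2, so ρ = (K_2 − K_1)/26.1 = 75427.9/26.1 = 2890 kg/m³.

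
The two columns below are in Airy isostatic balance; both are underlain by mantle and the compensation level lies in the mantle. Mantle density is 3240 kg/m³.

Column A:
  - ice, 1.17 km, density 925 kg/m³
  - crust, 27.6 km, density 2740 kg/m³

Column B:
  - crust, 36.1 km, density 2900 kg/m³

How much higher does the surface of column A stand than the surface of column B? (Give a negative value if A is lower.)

1.31 km

For any compensation level in the mantle, the mantle terms cancel and isostasy reduces to e = (Σt_A − Σt_B) − (Σ(ρt)_A − Σ(ρt)_B) / ρ_m.
Σt_A = 28.77 km; Σt_B = 36.1 km; Σ(ρt)_A = 76706.25; Σ(ρt)_B = 104690 (in km·kg/m³).
e = (28.77 − 36.1) − (76706.25 − 104690) / 3240 = 1.31 km.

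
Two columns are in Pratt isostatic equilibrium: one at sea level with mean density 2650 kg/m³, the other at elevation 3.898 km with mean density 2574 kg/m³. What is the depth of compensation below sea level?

ρ_ref D = ρ (D + h) → D (ρ_ref − ρ) = ρ h.
D = ρ h/(ρ_ref − ρ) = 2574 × 3.898 km/(2650 − 2574) = 132 km.

132 km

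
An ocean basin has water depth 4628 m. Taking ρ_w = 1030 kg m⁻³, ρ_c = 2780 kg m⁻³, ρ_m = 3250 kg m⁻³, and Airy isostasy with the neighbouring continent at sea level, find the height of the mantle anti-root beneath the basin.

17200 m

For local isostatic compensation: replacing crust with seawater at the top is compensated by replacing crust with mantle at the base: d (ρ_c − ρ_w) = a (ρ_m − ρ_c).
a = d (ρ_c − ρ_w)/(ρ_m − ρ_c) = 4628 m × 1750/470 = 17200 m.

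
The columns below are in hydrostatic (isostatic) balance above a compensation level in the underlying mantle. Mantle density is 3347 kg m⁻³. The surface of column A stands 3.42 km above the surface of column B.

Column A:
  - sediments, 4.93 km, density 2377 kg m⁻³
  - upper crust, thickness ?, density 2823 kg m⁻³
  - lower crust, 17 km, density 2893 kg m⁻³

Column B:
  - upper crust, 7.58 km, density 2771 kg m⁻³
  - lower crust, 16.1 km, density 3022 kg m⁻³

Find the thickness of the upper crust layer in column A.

16.3 km

Take the compensation level at the base of the deeper column (depth z_c below the surface of column A) and equate Σ ρ_i t_i down to z_c; mantle fills any gap and the z_c terms cancel.
Column A: 4.93×2377 + x×2823 + 17×2893 + (z_c − 21.93 − x)×3347
Column B: 3.42×0 + 7.58×2771 + 16.1×3022 + (z_c − 3.42 − 23.68)×3347
The z_c×3347 term appears on both sides and cancels. Collect the known terms of each column as K = Σ(ρt)_known − 3347 × (depth of known layers): K_A = 60899.61 − 3347×21.93 = −12500.1; K_B = 69658.38 − 3347×(3.42 + 23.68) = −21045.32.
Balance: K_A − x×(3347 − 2823) = K_B, so x = (K_A − K_B)/(3347 − 2823) = 8545.22/524 = 16.3 km.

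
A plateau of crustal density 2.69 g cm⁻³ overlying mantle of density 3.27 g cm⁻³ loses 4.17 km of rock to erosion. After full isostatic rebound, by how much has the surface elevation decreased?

0.74 km

Rebound u = e ρ_c/ρ_m = 4.17 km × 2.69/3.27 = 3.43 km.
Net surface drop = e − u = 4.17 km − 3.43 km = e (ρ_m − ρ_c)/ρ_m = 0.74 km.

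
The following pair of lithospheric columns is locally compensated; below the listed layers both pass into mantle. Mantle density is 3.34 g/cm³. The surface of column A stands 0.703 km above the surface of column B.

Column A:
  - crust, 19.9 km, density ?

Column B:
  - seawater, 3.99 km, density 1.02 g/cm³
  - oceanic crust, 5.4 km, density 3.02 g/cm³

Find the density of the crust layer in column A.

Take the compensation level at the base of the deeper column (depth z_c below the surface of column A) and equate Σ ρ_i t_i down to z_c; mantle fills any gap and the z_c terms cancel.
Column A: 19.9×ρ + (z_c − 19.9)×3.34
Column B: 0.703×0 + 3.99×1.02 + 5.4×3.02 + (z_c − 0.703 − 9.39)×3.34
The z_c×3.34 term appears on both sides and cancels. Collect the known terms of each column as K = Σ(ρt)_known − 3.34 × (depth of known layers): K_A = 0 − 3.34×19.9 = −66.466; K_B = 20.3778 − 3.34×(0.703 + 9.39) = −13.33282.
Balance: K_A + 19.9×ρ = K_B, so ρ = (K_B − K_A)/19.9 = 53.1332/19.9 = 2.67 g/cm³.

2.67 g/cm³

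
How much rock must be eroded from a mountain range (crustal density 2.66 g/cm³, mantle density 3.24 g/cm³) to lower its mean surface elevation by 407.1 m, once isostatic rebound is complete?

2270 m

Net drop Δ = e − u = e − e ρ_c/ρ_m = e (ρ_m − ρ_c)/ρ_m.
e = Δ ρ_m/(ρ_m − ρ_c) = 407.1 m × 3.24/0.58 = 2270 m.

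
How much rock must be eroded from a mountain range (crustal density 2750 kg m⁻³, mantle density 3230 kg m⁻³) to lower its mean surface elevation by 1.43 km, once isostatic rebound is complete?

Net drop Δ = e − u = e − e ρ_c/ρ_m = e (ρ_m − ρ_c)/ρ_m.
e = Δ ρ_m/(ρ_m − ρ_c) = 1.43 km × 3230/480 = 9.62 km.

9.62 km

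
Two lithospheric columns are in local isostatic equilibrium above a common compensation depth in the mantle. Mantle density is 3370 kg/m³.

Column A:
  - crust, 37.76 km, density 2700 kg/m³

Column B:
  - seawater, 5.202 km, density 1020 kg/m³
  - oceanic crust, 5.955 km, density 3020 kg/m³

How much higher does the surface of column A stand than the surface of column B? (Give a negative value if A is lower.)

For any compensation level in the mantle, the mantle terms cancel and isostasy reduces to e = (Σt_A − Σt_B) − (Σ(ρt)_A − Σ(ρt)_B) / ρ_m.
Σt_A = 37.76 km; Σt_B = 11.157 km; Σ(ρt)_A = 101952; Σ(ρt)_B = 23290.14 (in km·kg/m³).
e = (37.76 − 11.157) − (101952 − 23290.14) / 3370 = 3.26 km.

3.26 km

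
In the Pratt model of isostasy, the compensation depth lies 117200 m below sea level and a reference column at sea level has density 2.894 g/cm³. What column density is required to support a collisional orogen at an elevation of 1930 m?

Pratt balance: ρ_ref D = ρ (D + h).
ρ = ρ_ref D/(D + h) = 2.894 × 117200 m/(117200 m + 1930 m) = 2.85 g/cm³.

2.85 g/cm³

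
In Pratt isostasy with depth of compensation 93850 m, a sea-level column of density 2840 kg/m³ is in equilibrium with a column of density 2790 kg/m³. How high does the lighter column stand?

ρ_ref D = ρ (D + h) → h = D (ρ_ref − ρ)/ρ.
h = 93850 m × (2840 − 2790)/2790 = 1680 m.

1680 m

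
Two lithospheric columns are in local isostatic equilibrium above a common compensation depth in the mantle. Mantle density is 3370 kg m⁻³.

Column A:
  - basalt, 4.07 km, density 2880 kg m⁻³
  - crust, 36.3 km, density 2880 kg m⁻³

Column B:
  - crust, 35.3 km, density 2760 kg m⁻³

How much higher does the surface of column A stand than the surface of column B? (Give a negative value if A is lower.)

For any compensation level in the mantle, the mantle terms cancel and isostasy reduces to e = (Σt_A − Σt_B) − (Σ(ρt)_A − Σ(ρt)_B) / ρ_m.
Σt_A = 40.37 km; Σt_B = 35.3 km; Σ(ρt)_A = 116265.6; Σ(ρt)_B = 97428 (in km·kg m⁻³).
e = (40.37 − 35.3) − (116265.6 − 97428) / 3370 = −0.52 km.

−0.52 km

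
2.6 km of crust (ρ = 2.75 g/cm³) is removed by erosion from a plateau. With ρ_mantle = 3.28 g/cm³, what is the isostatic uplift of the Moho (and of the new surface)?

2.18 km

Unloading: uplift u = e ρ_c/ρ_m = 2.6 km × 2.75/3.28 = 2.18 km.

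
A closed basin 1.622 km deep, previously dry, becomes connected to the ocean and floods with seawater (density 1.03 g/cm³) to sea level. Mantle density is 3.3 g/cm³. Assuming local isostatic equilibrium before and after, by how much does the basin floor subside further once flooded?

0.736 km

After flooding the water column is d + s deep. Its weight must equal the weight of mantle displaced by the extra subsidence s: (d + s) ρ_w = s ρ_m.
s = d ρ_w / (ρ_m − ρ_w) = 1.622 km × 1.03/(3.3 − 1.03) = 0.736 km.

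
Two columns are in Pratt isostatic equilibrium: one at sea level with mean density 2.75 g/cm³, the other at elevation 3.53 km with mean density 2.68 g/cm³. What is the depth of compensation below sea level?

135 km

ρ_ref D = ρ (D + h) → D (ρ_ref − ρ) = ρ h.
D = ρ h/(ρ_ref − ρ) = 2.68 × 3.53 km/(2.75 − 2.68) = 135 km.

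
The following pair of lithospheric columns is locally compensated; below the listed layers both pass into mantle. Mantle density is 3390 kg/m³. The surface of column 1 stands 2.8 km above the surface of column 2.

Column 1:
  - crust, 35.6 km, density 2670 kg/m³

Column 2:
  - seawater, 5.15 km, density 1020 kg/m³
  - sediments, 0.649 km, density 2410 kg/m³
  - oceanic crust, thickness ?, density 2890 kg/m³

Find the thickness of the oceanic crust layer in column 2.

6.6 km

Take the compensation level at the base of the deeper column (depth z_c below the surface of column 1) and equate Σ ρ_i t_i down to z_c; mantle fills any gap and the z_c terms cancel.
Column 1: 35.6×2670 + (z_c − 35.6)×3390
Column 2: 2.8×0 + 5.15×1020 + 0.649×2410 + x×2890 + (z_c − 2.8 − 5.799 − x)×3390
The z_c×3390 term appears on both sides and cancels. Collect the known terms of each column as K = Σ(ρt)_known − 3390 × (depth of known layers): K_1 = 95052 − 3390×35.6 = −25632; K_2 = 6817.09 − 3390×(2.8 + 5.799) = −22333.52.
Balance: K_1 = K_2 − x×(3390 − 2890), so x = (K_2 − K_1)/(3390 − 2890) = 3298.48/500 = 6.6 km.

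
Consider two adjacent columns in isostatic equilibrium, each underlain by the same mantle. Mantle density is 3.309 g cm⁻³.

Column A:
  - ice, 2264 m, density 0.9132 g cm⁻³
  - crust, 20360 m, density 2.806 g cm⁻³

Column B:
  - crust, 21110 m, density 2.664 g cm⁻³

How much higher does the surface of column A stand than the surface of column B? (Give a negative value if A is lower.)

619 m

For any compensation level in the mantle, the mantle terms cancel and isostasy reduces to e = (Σt_A − Σt_B) − (Σ(ρt)_A − Σ(ρt)_B) / ρ_m.
Σt_A = 22624 m; Σt_B = 21110 m; Σ(ρt)_A = 59197.6448; Σ(ρt)_B = 56237.04 (in m·g cm⁻³).
e = (22624 − 21110) − (59197.6448 − 56237.04) / 3.309 = 619 m.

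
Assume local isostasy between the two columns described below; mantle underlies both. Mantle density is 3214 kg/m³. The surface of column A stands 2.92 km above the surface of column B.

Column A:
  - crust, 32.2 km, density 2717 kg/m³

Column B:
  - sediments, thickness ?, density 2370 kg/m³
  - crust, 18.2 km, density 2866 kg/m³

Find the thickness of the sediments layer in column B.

Take the compensation level at the base of the deeper column (depth z_c below the surface of column A) and equate Σ ρ_i t_i down to z_c; mantle fills any gap and the z_c terms cancel.
Column A: 32.2×2717 + (z_c − 32.2)×3214
Column B: 2.92×0 + x×2370 + 18.2×2866 + (z_c − 2.92 − 18.2 − x)×3214
The z_c×3214 term appears on both sides and cancels. Collect the known terms of each column as K = Σ(ρt)_known − 3214 × (depth of known layers): K_A = 87487.4 − 3214×32.2 = −16003.4; K_B = 52161.2 − 3214×(2.92 + 18.2) = −15718.48.
Balance: K_A = K_B − x×(3214 − 2370), so x = (K_B − K_A)/(3214 − 2370) = 284.92/844 = 0.338 km.

0.338 km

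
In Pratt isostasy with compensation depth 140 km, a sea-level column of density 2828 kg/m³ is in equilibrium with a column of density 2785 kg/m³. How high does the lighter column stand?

ρ_ref D = ρ (D + h) → h = D (ρ_ref − ρ)/ρ.
h = 140 km × (2828 − 2785)/2785 = 2.16 km.

2.16 km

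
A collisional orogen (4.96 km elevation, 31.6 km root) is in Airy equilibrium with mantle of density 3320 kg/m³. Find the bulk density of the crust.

ρ_c h = (ρ_m − ρ_c) r → ρ_c (h + r) = ρ_m r → ρ_c = ρ_m r / (h + r).
ρ_c = 3320 × 31.6 km / (4.96 km + 31.6 km) = 2870 kg/m³.

2870 kg/m³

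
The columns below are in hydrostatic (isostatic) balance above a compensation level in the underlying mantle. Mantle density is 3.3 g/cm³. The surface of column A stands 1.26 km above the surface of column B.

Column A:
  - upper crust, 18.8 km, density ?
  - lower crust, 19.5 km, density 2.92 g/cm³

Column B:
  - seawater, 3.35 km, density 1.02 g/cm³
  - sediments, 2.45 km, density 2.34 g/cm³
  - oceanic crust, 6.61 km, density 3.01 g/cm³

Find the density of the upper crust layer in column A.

Take the compensation level at the base of the deeper column (depth z_c below the surface of column A) and equate Σ ρ_i t_i down to z_c; mantle fills any gap and the z_c terms cancel.
Column A: 18.8×ρ + 19.5×2.92 + (z_c − 38.3)×3.3
Column B: 1.26×0 + 3.35×1.02 + 2.45×2.34 + 6.61×3.01 + (z_c − 1.26 − 12.41)×3.3
The z_c×3.3 term appears on both sides and cancels. Collect the known terms of each column as K = Σ(ρt)_known − 3.3 × (depth of known layers): K_A = 56.94 − 3.3×38.3 = −69.45; K_B = 29.0461 − 3.3×(1.26 + 12.41) = −16.0649.
Balance: K_A + 18.8×ρ = K_B, so ρ = (K_B − K_A)/18.8 = 53.3851/18.8 = 2.84 g/cm³.

2.84 g/cm³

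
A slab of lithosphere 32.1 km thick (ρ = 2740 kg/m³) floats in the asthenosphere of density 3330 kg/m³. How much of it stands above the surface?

Floating equilibrium: submerged depth d = t ρ_obj/ρ_fluid = 32.1 km × 2740/3330 = 26.41 km.
Freeboard = t − d = 32.1 km − 26.41 km = 5.69 km.

5.69 km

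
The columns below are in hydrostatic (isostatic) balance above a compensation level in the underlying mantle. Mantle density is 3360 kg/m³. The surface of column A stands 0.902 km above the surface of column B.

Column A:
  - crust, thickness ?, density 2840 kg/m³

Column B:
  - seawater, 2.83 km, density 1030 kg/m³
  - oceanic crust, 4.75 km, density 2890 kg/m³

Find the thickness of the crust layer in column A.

22.8 km

Take the compensation level at the base of the deeper column (depth z_c below the surface of column A) and equate Σ ρ_i t_i down to z_c; mantle fills any gap and the z_c terms cancel.
Column A: x×2840 + (z_c − 0 − x)×3360
Column B: 0.902×0 + 2.83×1030 + 4.75×2890 + (z_c − 0.902 − 7.58)×3360
The z_c×3360 term appears on both sides and cancels. Collect the known terms of each column as K = Σ(ρt)_known − 3360 × (depth of known layers): K_A = 0 − 3360×0 = 0; K_B = 16642.4 − 3360×(0.902 + 7.58) = −11857.12.
Balance: K_A − x×(3360 − 2840) = K_B, so x = (K_A − K_B)/(3360 − 2840) = 11857.1/520 = 22.8 km.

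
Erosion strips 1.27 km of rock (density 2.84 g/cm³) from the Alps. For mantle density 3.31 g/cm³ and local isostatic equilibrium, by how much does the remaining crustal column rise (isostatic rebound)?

1.09 km

Unloading: uplift u = e ρ_c/ρ_m = 1.27 km × 2.84/3.31 = 1.09 km.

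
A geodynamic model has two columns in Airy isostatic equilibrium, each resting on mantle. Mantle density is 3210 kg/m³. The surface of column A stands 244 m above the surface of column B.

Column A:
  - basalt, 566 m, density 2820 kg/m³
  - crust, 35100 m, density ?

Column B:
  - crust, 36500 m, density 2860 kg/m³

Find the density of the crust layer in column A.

2830 kg/m³

Take the compensation level at the base of the deeper column (depth z_c below the surface of column A) and equate Σ ρ_i t_i down to z_c; mantle fills any gap and the z_c terms cancel.
Column A: 566×2820 + 35100×ρ + (z_c − 35666)×3210
Column B: 244×0 + 36500×2860 + (z_c − 244 − 36500)×3210
The z_c×3210 term appears on both sides and cancels. Collect the known terms of each column as K = Σ(ρt)_known − 3210 × (depth of known layers): K_A = 1596120 − 3210×35666 = −112891740; K_B = 104390000 − 3210×(244 + 36500) = −13558240.
Balance: K_A + 35100×ρ = K_B, so ρ = (K_B − K_A)/35100 = 99333500/35100 = 2830 kg/m³.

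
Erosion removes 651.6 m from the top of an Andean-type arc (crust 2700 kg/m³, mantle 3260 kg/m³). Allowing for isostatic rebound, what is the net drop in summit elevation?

112 m

Rebound u = e ρ_c/ρ_m = 651.6 m × 2700/3260 = 539.7 m.
Net surface drop = e − u = 651.6 m − 539.7 m = e (ρ_m − ρ_c)/ρ_m = 112 m.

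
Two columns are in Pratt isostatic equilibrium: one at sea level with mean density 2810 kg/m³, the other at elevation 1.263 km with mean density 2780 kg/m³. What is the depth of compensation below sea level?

ρ_ref D = ρ (D + h) → D (ρ_ref − ρ) = ρ h.
D = ρ h/(ρ_ref − ρ) = 2780 × 1.263 km/(2810 − 2780) = 117 km.

117 km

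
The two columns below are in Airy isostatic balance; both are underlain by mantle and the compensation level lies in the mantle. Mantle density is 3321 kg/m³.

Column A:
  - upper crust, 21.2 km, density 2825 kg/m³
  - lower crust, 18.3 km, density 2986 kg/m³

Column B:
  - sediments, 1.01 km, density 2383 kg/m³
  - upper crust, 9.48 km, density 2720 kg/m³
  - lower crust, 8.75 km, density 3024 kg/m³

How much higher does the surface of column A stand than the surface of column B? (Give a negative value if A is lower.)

2.23 km

For any compensation level in the mantle, the mantle terms cancel and isostasy reduces to e = (Σt_A − Σt_B) − (Σ(ρt)_A − Σ(ρt)_B) / ρ_m.
Σt_A = 39.5 km; Σt_B = 19.24 km; Σ(ρt)_A = 114533.8; Σ(ρt)_B = 54652.43 (in km·kg/m³).
e = (39.5 − 19.24) − (114533.8 − 54652.43) / 3321 = 2.23 km.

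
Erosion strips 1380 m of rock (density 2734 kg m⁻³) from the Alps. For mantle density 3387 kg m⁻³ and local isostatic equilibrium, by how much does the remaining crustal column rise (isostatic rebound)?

1110 m

Unloading: uplift u = e ρ_c/ρ_m = 1380 m × 2734/3387 = 1110 m.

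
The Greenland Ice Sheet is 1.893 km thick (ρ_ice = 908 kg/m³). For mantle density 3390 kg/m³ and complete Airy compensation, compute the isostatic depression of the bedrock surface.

For local isostatic compensation: the ice load ρ_ice t is balanced by mantle displaced below, ρ_m s.
s = t ρ_ice / ρ_m = 1.893 km × 908/3390 = 0.507 km.

0.507 km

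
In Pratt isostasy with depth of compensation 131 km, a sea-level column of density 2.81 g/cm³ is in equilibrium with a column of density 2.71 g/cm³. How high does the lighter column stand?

ρ_ref D = ρ (D + h) → h = D (ρ_ref − ρ)/ρ.
h = 131 km × (2.81 − 2.71)/2.71 = 4.83 km.

4.83 km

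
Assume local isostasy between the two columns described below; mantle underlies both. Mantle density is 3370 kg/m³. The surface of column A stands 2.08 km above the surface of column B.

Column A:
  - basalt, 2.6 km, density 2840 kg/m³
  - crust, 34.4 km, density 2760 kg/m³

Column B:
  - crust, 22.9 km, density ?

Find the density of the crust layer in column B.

2700 kg/m³

Take the compensation level at the base of the deeper column (depth z_c below the surface of column A) and equate Σ ρ_i t_i down to z_c; mantle fills any gap and the z_c terms cancel.
Column A: 2.6×2840 + 34.4×2760 + (z_c − 37)×3370
Column B: 2.08×0 + 22.9×ρ + (z_c − 2.08 − 22.9)×3370
The z_c×3370 term appears on both sides and cancels. Collect the known terms of each column as K = Σ(ρt)_known − 3370 × (depth of known layers): K_A = 102328 − 3370×37 = −22362; K_B = 0 − 3370×(2.08 + 22.9) = −84182.6.
Balance: K_A = K_B + 22.9×ρ, so ρ = (K_A − K_B)/22.9 = 61820.6/22.9 = 2700 kg/m³.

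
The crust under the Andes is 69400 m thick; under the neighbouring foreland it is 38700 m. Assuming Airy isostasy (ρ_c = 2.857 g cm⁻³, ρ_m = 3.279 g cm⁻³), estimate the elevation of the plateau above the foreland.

3950 m

Excess crust Δ = 69400 m − 38700 m = 30700 m, split between elevation h and root r with h + r = Δ.
Airy balance ρ_c h = (ρ_m − ρ_c) r gives r = h ρ_c/(ρ_m − ρ_c), so h (1 + ρ_c/(ρ_m − ρ_c)) = Δ, i.e. h = Δ (ρ_m − ρ_c)/ρ_m.
h = 30700 m × 0.422/3.279 = 3950 m.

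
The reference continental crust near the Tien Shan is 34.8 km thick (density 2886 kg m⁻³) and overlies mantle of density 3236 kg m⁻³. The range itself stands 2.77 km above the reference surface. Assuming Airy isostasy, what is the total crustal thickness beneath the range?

60.4 km

Root depth r = h ρ_c / (ρ_m − ρ_c) = 2.77 km × 2886 / 350 = 22.84 km.
Total thickness = T + h + r = 34.8 km + 2.77 km + 22.84 km = 60.4 km.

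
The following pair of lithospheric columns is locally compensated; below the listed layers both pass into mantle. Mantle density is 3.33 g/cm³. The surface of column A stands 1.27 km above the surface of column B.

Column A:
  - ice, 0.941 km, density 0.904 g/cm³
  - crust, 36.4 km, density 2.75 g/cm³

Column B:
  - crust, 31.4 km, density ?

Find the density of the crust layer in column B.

2.72 g/cm³

Take the compensation level at the base of the deeper column (depth z_c below the surface of column A) and equate Σ ρ_i t_i down to z_c; mantle fills any gap and the z_c terms cancel.
Column A: 0.941×0.904 + 36.4×2.75 + (z_c − 37.341)×3.33
Column B: 1.27×0 + 31.4×ρ + (z_c − 1.27 − 31.4)×3.33
The z_c×3.33 term appears on both sides and cancels. Collect the known terms of each column as K = Σ(ρt)_known − 3.33 × (depth of known layers): K_A = 100.950664 − 3.33×37.341 = −23.394866; K_B = 0 − 3.33×(1.27 + 31.4) = −108.7911.
Balance: K_A = K_B + 31.4×ρ, so ρ = (K_A − K_B)/31.4 = 85.3962/31.4 = 2.72 g/cm³.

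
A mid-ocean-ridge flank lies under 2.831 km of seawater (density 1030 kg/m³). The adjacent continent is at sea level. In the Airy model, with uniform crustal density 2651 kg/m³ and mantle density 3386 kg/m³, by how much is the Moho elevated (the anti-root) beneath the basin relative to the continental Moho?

Isostatic balance requires: replacing crust with seawater at the top is compensated by replacing crust with mantle at the base: d (ρ_c − ρ_w) = a (ρ_m − ρ_c).
a = d (ρ_c − ρ_w)/(ρ_m − ρ_c) = 2.831 km × 1621/735 = 6.24 km.

6.24 km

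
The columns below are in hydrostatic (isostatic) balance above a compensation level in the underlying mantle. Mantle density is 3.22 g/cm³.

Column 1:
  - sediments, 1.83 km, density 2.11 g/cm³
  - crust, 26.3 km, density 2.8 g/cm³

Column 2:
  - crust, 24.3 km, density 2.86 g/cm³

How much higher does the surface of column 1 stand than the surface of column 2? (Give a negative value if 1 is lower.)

For any compensation level in the mantle, the mantle terms cancel and isostasy reduces to e = (Σt_1 − Σt_2) − (Σ(ρt)_1 − Σ(ρt)_2) / ρ_m.
Σt_1 = 28.13 km; Σt_2 = 24.3 km; Σ(ρt)_1 = 77.5013; Σ(ρt)_2 = 69.498 (in km·g/cm³).
e = (28.13 − 24.3) − (77.5013 − 69.498) / 3.22 = 1.34 km.

1.34 km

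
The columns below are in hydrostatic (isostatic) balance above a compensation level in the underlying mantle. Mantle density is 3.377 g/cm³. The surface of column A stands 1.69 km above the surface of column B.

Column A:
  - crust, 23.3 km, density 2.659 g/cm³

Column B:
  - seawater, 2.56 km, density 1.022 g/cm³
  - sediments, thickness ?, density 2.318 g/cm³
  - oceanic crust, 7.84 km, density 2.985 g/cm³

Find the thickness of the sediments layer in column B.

1.81 km

Take the compensation level at the base of the deeper column (depth z_c below the surface of column A) and equate Σ ρ_i t_i down to z_c; mantle fills any gap and the z_c terms cancel.
Column A: 23.3×2.659 + (z_c − 23.3)×3.377
Column B: 1.69×0 + 2.56×1.022 + x×2.318 + 7.84×2.985 + (z_c − 1.69 − 10.4 − x)×3.377
The z_c×3.377 term appears on both sides and cancels. Collect the known terms of each column as K = Σ(ρt)_known − 3.377 × (depth of known layers): K_A = 61.9547 − 3.377×23.3 = −16.7294; K_B = 26.01872 − 3.377×(1.69 + 10.4) = −14.80921.
Balance: K_A = K_B − x×(3.377 − 2.318), so x = (K_B − K_A)/(3.377 − 2.318) = 1.92019/1.059 = 1.81 km.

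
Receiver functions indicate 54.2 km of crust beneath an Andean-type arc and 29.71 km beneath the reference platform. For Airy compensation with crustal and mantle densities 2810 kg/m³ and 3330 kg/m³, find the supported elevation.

3.82 km

Excess crust Δ = 54.2 km − 29.71 km = 24.49 km, split between elevation h and root r with h + r = Δ.
Airy balance ρ_c h = (ρ_m − ρ_c) r gives r = h ρ_c/(ρ_m − ρ_c), so h (1 + ρ_c/(ρ_m − ρ_c)) = Δ, i.e. h = Δ (ρ_m − ρ_c)/ρ_m.
h = 24.49 km × 520/3330 = 3.82 km.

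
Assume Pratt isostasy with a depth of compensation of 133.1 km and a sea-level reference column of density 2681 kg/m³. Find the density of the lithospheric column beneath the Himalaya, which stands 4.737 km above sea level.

2590 kg/m³

Pratt balance: ρ_ref D = ρ (D + h).
ρ = ρ_ref D/(D + h) = 2681 × 133.1 km/(133.1 km + 4.737 km) = 2590 kg/m³.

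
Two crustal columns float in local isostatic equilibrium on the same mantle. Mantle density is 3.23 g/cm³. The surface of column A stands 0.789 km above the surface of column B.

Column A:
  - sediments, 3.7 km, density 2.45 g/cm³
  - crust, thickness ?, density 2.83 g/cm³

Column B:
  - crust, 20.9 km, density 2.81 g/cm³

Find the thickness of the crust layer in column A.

21.1 km

Take the compensation level at the base of the deeper column (depth z_c below the surface of column A) and equate Σ ρ_i t_i down to z_c; mantle fills any gap and the z_c terms cancel.
Column A: 3.7×2.45 + x×2.83 + (z_c − 3.7 − x)×3.23
Column B: 0.789×0 + 20.9×2.81 + (z_c − 0.789 − 20.9)×3.23
The z_c×3.23 term appears on both sides and cancels. Collect the known terms of each column as K = Σ(ρt)_known − 3.23 × (depth of known layers): K_A = 9.065 − 3.23×3.7 = −2.886; K_B = 58.729 − 3.23×(0.789 + 20.9) = −11.32647.
Balance: K_A − x×(3.23 − 2.83) = K_B, so x = (K_A − K_B)/(3.23 − 2.83) = 8.44047/0.4 = 21.1 km.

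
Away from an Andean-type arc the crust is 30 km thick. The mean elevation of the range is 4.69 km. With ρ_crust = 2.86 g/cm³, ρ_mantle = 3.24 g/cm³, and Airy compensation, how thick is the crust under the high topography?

70 km

Root depth r = h ρ_c / (ρ_m − ρ_c) = 4.69 km × 2.86 / 0.38 = 35.3 km.
Total thickness = T + h + r = 30 km + 4.69 km + 35.3 km = 70 km.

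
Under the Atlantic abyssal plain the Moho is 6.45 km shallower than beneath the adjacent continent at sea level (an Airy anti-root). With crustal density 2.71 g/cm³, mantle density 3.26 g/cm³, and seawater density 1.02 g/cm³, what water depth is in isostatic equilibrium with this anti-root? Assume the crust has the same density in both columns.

2.1 km

Replacing a thickness d of crust by seawater at the top must be balanced by replacing crust with mantle at the base: d (ρ_c − ρ_w) = a (ρ_m − ρ_c).
d = a (ρ_m − ρ_c)/(ρ_c − ρ_w) = 6.45 km × 0.55/1.69 = 2.1 km.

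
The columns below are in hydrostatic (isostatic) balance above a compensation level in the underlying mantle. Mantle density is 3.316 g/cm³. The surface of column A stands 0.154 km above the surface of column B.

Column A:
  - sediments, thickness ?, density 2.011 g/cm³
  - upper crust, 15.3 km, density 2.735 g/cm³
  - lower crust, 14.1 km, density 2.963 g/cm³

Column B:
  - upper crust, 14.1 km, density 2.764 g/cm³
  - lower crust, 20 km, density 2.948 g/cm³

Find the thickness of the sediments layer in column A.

Take the compensation level at the base of the deeper column (depth z_c below the surface of column A) and equate Σ ρ_i t_i down to z_c; mantle fills any gap and the z_c terms cancel.
Column A: x×2.011 + 15.3×2.735 + 14.1×2.963 + (z_c − 29.4 − x)×3.316
Column B: 0.154×0 + 14.1×2.764 + 20×2.948 + (z_c − 0.154 − 34.1)×3.316
The z_c×3.316 term appears on both sides and cancels. Collect the known terms of each column as K = Σ(ρt)_known − 3.316 × (depth of known layers): K_A = 83.6238 − 3.316×29.4 = −13.8666; K_B = 97.9324 − 3.316×(0.154 + 34.1) = −15.653864.
Balance: K_A − x×(3.316 − 2.011) = K_B, so x = (K_A − K_B)/(3.316 − 2.011) = 1.78726/1.305 = 1.37 km.

1.37 km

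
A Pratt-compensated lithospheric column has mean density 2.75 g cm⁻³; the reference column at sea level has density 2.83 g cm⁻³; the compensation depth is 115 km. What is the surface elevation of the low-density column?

3.35 km

ρ_ref D = ρ (D + h) → h = D (ρ_ref − ρ)/ρ.
h = 115 km × (2.83 − 2.75)/2.75 = 3.35 km.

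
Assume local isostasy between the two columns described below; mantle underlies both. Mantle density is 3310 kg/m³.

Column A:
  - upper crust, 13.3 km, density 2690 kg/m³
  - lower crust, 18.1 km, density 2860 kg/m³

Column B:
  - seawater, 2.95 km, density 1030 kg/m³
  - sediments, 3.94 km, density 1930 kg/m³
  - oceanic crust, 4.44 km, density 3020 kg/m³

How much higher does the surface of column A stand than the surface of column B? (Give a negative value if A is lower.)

For any compensation level in the mantle, the mantle terms cancel and isostasy reduces to e = (Σt_A − Σt_B) − (Σ(ρt)_A − Σ(ρt)_B) / ρ_m.
Σt_A = 31.4 km; Σt_B = 11.33 km; Σ(ρt)_A = 87543; Σ(ρt)_B = 24051.5 (in km·kg/m³).
e = (31.4 − 11.33) − (87543 − 24051.5) / 3310 = 0.888 km.

0.888 km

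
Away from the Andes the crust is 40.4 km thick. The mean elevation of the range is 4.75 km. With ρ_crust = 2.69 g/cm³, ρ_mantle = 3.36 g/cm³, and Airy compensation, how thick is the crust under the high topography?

Root depth r = h ρ_c / (ρ_m − ρ_c) = 4.75 km × 2.69 / 0.67 = 19.07 km.
Total thickness = T + h + r = 40.4 km + 4.75 km + 19.07 km = 64.2 km.

64.2 km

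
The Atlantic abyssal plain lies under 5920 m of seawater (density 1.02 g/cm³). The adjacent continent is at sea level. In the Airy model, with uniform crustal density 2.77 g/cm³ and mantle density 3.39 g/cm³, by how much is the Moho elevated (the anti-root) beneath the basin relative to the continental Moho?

Equating mass per unit area of the two columns: replacing crust with seawater at the top is compensated by replacing crust with mantle at the base: d (ρ_c − ρ_w) = a (ρ_m − ρ_c).
a = d (ρ_c − ρ_w)/(ρ_m − ρ_c) = 5920 m × 1.75/0.62 = 16700 m.

16700 m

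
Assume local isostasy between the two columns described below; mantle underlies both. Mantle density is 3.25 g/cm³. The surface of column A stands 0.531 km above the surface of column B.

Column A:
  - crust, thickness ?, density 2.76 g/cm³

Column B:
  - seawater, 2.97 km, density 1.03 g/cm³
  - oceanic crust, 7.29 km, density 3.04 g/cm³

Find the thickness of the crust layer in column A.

20.1 km

Take the compensation level at the base of the deeper column (depth z_c below the surface of column A) and equate Σ ρ_i t_i down to z_c; mantle fills any gap and the z_c terms cancel.
Column A: x×2.76 + (z_c − 0 − x)×3.25
Column B: 0.531×0 + 2.97×1.03 + 7.29×3.04 + (z_c − 0.531 − 10.26)×3.25
The z_c×3.25 term appears on both sides and cancels. Collect the known terms of each column as K = Σ(ρt)_known − 3.25 × (depth of known layers): K_A = 0 − 3.25×0 = 0; K_B = 25.2207 − 3.25×(0.531 + 10.26) = −9.85005.
Balance: K_A − x×(3.25 − 2.76) = K_B, so x = (K_A − K_B)/(3.25 − 2.76) = 9.85005/0.49 = 20.1 km.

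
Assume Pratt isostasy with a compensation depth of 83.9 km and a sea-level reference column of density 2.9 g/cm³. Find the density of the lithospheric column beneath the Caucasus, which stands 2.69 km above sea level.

Pratt balance: ρ_ref D = ρ (D + h).
ρ = ρ_ref D/(D + h) = 2.9 × 83.9 km/(83.9 km + 2.69 km) = 2.81 g/cm³.

2.81 g/cm³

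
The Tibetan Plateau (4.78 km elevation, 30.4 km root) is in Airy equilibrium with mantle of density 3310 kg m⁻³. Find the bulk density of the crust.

ρ_c h = (ρ_m − ρ_c) r → ρ_c (h + r) = ρ_m r → ρ_c = ρ_m r / (h + r).
ρ_c = 3310 × 30.4 km / (4.78 km + 30.4 km) = 2860 kg m⁻³.

2860 kg m⁻³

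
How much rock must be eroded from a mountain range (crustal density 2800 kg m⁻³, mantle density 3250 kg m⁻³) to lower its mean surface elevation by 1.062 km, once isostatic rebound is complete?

7.67 km

Net drop Δ = e − u = e − e ρ_c/ρ_m = e (ρ_m − ρ_c)/ρ_m.
e = Δ ρ_m/(ρ_m − ρ_c) = 1.062 km × 3250/450 = 7.67 km.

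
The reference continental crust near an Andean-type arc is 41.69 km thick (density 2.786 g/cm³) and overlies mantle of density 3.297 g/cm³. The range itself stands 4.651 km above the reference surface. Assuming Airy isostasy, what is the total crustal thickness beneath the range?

71.7 km

Root depth r = h ρ_c / (ρ_m − ρ_c) = 4.651 km × 2.786 / 0.511 = 25.36 km.
Total thickness = T + h + r = 41.69 km + 4.651 km + 25.36 km = 71.7 km.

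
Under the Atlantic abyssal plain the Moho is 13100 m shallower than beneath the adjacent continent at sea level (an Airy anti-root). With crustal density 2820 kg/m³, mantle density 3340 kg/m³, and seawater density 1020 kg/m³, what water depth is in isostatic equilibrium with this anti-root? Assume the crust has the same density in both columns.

3780 m

Replacing a thickness d of crust by seawater at the top must be balanced by replacing crust with mantle at the base: d (ρ_c − ρ_w) = a (ρ_m − ρ_c).
d = a (ρ_m − ρ_c)/(ρ_c − ρ_w) = 13100 m × 520/1800 = 3780 m.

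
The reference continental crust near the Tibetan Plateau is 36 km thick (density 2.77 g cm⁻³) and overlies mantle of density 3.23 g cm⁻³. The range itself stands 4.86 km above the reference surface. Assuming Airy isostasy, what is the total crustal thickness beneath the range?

Root depth r = h ρ_c / (ρ_m − ρ_c) = 4.86 km × 2.77 / 0.46 = 29.27 km.
Total thickness = T + h + r = 36 km + 4.86 km + 29.27 km = 70.1 km.

70.1 km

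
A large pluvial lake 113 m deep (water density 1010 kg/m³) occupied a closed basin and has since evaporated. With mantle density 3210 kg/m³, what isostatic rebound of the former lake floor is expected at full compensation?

u = d ρ_w/ρ_m = 113 m × 1010/3210 = 35.6 m.

35.6 m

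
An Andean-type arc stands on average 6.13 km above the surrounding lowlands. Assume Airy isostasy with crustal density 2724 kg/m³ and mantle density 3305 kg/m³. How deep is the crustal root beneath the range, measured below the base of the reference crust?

In Airy isostatic equilibrium: the weight of the topography is balanced by the buoyancy of the root, ρ_c h = (ρ_m − ρ_c) r.
r = h · ρ_c / (ρ_m − ρ_c) = 6.13 km × 2724 / (3305 − 2724) = 28.7 km.

28.7 km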